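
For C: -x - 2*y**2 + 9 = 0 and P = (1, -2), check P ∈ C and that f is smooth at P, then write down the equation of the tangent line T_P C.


Tangent line at P: -x + 8*y + 17 = 0.

Step 1: f(1, -2) = 0, so P lies on C.
Step 2: partial derivatives
  f_x(x, y) = -1, f_y(x, y) = -4*y.
  f_x(P) = -1, f_y(P) = 8 (gradient nonzero, so P is smooth).
Step 3: tangent line at P: -1·(x − 1) + 8·(y − -2) = 0.
Expanding: -x + 8*y + 17 = 0.


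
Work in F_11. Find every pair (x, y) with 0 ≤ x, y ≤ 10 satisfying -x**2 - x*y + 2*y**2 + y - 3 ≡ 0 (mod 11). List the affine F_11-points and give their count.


Affine F_11-points: {(0, 1), (0, 4), (3, 3), (3, 9), (5, 3), (5, 10), (7, 4), (7, 10), (10, 1), (10, 9)}; count = 10.

For each of the 121 pairs (x, y) ∈ F_11², evaluate f(x, y) mod 11. Record the zeros.
  x = 0: [0↦8, 1↦0, 2↦7, 3↦7, 4↦0, 5↦8, 6↦9, 7↦3, 8↦1, 9↦3, 10↦9]  zeros at y ∈ {1, 4}
  x = 1: [0↦7, 1↦9, 2↦4, 3↦3, 4↦6, 5↦2, 6↦2, 7↦6, 8↦3, 9↦4, 10↦9]  zeros at y ∈ ∅
  x = 2: [0↦4, 1↦5, 2↦10, 3↦8, 4↦10, 5↦5, 6↦4, 7↦7, 8↦3, 9↦3, 10↦7]  zeros at y ∈ ∅
  x = 3: [0↦10, 1↦10, 2↦3, 3↦0, 4↦1, 5↦6, 6↦4, 7↦6, 8↦1, 9↦0, 10↦3]  zeros at y ∈ {3, 9}
  x = 4: [0↦3, 1↦2, 2↦5, 3↦1, 4↦1, 5↦5, 6↦2, 7↦3, 8↦8, 9↦6, 10↦8]  zeros at y ∈ ∅
  x = 5: [0↦5, 1↦3, 2↦5, 3↦0, 4↦10, 5↦2, 6↦9, 7↦9, 8↦2, 9↦10, 10↦0]  zeros at y ∈ {3, 10}
  x = 6: [0↦5, 1↦2, 2↦3, 3↦8, 4↦6, 5↦8, 6↦3, 7↦2, 8↦5, 9↦1, 10↦1]  zeros at y ∈ ∅
  x = 7: [0↦3, 1↦10, 2↦10, 3↦3, 4↦0, 5↦1, 6↦6, 7↦4, 8↦6, 9↦1, 10↦0]  zeros at y ∈ {4, 10}
  x = 8: [0↦10, 1↦5, 2↦4, 3↦7, 4↦3, 5↦3, 6↦7, 7↦4, 8↦5, 9↦10, 10↦8]  zeros at y ∈ ∅
  x = 9: [0↦4, 1↦9, 2↦7, 3↦9, 4↦4, 5↦3, 6↦6, 7↦2, 8↦2, 9↦6, 10↦3]  zeros at y ∈ ∅
  x = 10: [0↦7, 1↦0, 2↦8, 3↦9, 4↦3, 5↦1, 6↦3, 7↦9, 8↦8, 9↦0, 10↦7]  zeros at y ∈ {1, 9}
Collecting zeros: affine points = {(0, 1), (0, 4), (3, 3), (3, 9), (5, 3), (5, 10), (7, 4), (7, 10), (10, 1), (10, 9)}.
Total count |C(F_11)_aff| = 10.


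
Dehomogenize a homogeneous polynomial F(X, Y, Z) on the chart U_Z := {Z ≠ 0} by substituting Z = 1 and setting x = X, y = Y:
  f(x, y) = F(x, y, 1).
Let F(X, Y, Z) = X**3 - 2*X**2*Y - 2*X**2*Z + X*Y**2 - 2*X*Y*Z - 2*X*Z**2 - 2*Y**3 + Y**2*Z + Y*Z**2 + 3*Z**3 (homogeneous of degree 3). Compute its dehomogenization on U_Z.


f(x, y) = x**3 - 2*x**2*y - 2*x**2 + x*y**2 - 2*x*y - 2*x - 2*y**3 + y**2 + y + 3

On U_Z we set Z = 1. Each monomial c·X^i·Y^j·Z^k in F becomes c·x^i·y^j·1^k = c·x^i·y^j.
Substituting Z = 1: F(X, Y, 1) = x**3 - 2*x**2*y - 2*x**2 + x*y**2 - 2*x*y - 2*x - 2*y**3 + y**2 + y + 3.
Note: deg(f) ≤ deg(F) = 3; strict inequality happens when F is divisible by Z (lost terms).


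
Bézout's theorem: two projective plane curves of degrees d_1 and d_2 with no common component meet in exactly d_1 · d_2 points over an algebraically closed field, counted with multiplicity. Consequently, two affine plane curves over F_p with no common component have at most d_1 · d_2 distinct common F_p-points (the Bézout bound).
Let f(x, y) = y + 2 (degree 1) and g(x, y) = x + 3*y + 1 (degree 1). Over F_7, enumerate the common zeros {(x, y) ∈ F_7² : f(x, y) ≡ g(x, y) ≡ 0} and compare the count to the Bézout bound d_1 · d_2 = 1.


Common zeros: {(5, 5)}; count = 1; Bézout bound = 1.

deg(f) = 1, deg(g) = 1, so Bézout bound = 1.
Scan x ∈ F_7. For each x, list the y ∈ F_7 with f(x, y) ≡ 0 and those with g(x, y) ≡ 0 (mod 7); the common zeros in that column are the intersection.
  x = 0: f ≡ 0 at y ∈ {5}; g ≡ 0 at y ∈ {2}; common: ∅.
  x = 1: f ≡ 0 at y ∈ {5}; g ≡ 0 at y ∈ {4}; common: ∅.
  x = 2: f ≡ 0 at y ∈ {5}; g ≡ 0 at y ∈ {6}; common: ∅.
  x = 3: f ≡ 0 at y ∈ {5}; g ≡ 0 at y ∈ {1}; common: ∅.
  x = 4: f ≡ 0 at y ∈ {5}; g ≡ 0 at y ∈ {3}; common: ∅.
  x = 5: f ≡ 0 at y ∈ {5}; g ≡ 0 at y ∈ {5}; common: {5}.
  x = 6: f ≡ 0 at y ∈ {5}; g ≡ 0 at y ∈ {0}; common: ∅.
Collecting: common zeros = {(5, 5)}, so the count is 1.
Comparison with the Bézout bound: 1 ≤ 1 = deg(f)·deg(g), as expected for curves with no common component (the bound is attained).


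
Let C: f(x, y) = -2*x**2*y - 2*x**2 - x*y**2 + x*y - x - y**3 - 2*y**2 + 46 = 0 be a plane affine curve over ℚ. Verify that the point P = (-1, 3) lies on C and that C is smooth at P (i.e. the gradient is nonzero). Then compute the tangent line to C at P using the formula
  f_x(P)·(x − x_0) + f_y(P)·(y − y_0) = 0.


Tangent line at P: 9*x - 36*y + 117 = 0.

Step 1: f(-1, 3) = 0, so P lies on C.
Step 2: partial derivatives
  f_x(x, y) = -4*x*y - 4*x - y**2 + y - 1, f_y(x, y) = -2*x**2 - 2*x*y + x - 3*y**2 - 4*y.
  f_x(P) = 9, f_y(P) = -36 (gradient nonzero, so P is smooth).
Step 3: tangent line at P: 9·(x − -1) + -36·(y − 3) = 0.
Expanding: 9*x - 36*y + 117 = 0.


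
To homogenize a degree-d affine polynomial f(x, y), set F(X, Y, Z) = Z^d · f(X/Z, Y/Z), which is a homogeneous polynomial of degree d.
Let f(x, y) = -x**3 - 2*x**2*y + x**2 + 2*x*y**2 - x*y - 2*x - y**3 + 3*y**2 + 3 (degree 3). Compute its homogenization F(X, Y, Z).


F(X, Y, Z) = -X**3 - 2*X**2*Y + X**2*Z + 2*X*Y**2 - X*Y*Z - 2*X*Z**2 - Y**3 + 3*Y**2*Z + 3*Z**3

deg(f) = 3.
Substitute x = X/Z, y = Y/Z into f, then multiply by Z^3.
  monomial -1·x^3·y^0 ↦ -1·X^3·Y^0·Z^0.
  monomial -2·x^2·y^1 ↦ -2·X^2·Y^1·Z^0.
  monomial 1·x^2·y^0 ↦ 1·X^2·Y^0·Z^1.
  monomial 2·x^1·y^2 ↦ 2·X^1·Y^2·Z^0.
  monomial -1·x^1·y^1 ↦ -1·X^1·Y^1·Z^1.
  monomial -2·x^1·y^0 ↦ -2·X^1·Y^0·Z^2.
  monomial -1·x^0·y^3 ↦ -1·X^0·Y^3·Z^0.
  monomial 3·x^0·y^2 ↦ 3·X^0·Y^2·Z^1.
  monomial 3·x^0·y^0 ↦ 3·X^0·Y^0·Z^3.
Collecting: F(X, Y, Z) = -X**3 - 2*X**2*Y + X**2*Z + 2*X*Y**2 - X*Y*Z - 2*X*Z**2 - Y**3 + 3*Y**2*Z + 3*Z**3.


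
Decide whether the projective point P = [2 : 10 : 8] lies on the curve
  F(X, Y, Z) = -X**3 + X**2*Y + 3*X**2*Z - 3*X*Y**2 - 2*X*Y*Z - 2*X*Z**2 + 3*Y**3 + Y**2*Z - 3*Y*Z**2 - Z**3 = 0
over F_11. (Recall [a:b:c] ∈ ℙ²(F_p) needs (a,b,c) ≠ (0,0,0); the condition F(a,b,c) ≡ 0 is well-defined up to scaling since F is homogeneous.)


F(2,10,8) ≡ 1 (mod 11); P is NOT on the curve.

Evaluate F(2, 10, 8) term-by-term (mod 11).
  -X**3 ↦ -1·8·1·1 = -8
  X**2*Y ↦ 1·4·10·1 = 40
  3*X**2*Z ↦ 3·4·1·8 = 96
  -3*X*Y**2 ↦ -3·2·100·1 = -600
  -2*X*Y*Z ↦ -2·2·10·8 = -320
  -2*X*Z**2 ↦ -2·2·1·64 = -256
  3*Y**3 ↦ 3·1·1000·1 = 3000
  Y**2*Z ↦ 1·1·100·8 = 800
  -3*Y*Z**2 ↦ -3·1·10·64 = -1920
  -Z**3 ↦ -1·1·1·512 = -512
Sum: F(2, 10, 8) = (-8) + (40) + (96) + (-600) + (-320) + (-256) + (3000) + (800) + (-1920) + (-512) = 320.
Reducing mod 11: 320 ≡ 1 (mod 11).
Since F(a, b, c) ≡ 1 ≠ 0 (mod 11), P does NOT lie on the curve.


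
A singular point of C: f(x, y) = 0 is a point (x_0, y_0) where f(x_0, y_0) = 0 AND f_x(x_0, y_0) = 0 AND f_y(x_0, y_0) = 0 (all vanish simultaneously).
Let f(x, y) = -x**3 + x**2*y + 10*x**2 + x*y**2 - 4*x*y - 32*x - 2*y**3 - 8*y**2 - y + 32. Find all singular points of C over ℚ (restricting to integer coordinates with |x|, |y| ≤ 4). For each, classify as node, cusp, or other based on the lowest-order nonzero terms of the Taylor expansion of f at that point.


Singular points: {(3, -1)}; classification: cusp.

Compute partial derivatives:
  f_x = -3*x**2 + 2*x*y + 20*x + y**2 - 4*y - 32.
  f_y = x**2 + 2*x*y - 4*x - 6*y**2 - 16*y - 1.
Scan x_0 ∈ {−4, ..., 4}. For each x_0, f_y(x_0, y) is a polynomial in y; find its integer roots y ∈ {−4, ..., 4}, then test f_x and f at those candidates.
  x = -4: f_y(-4, y) = -6*y**2 - 24*y + 31; no integer root y with |y| ≤ 4.
  x = -3: f_y(-3, y) = -6*y**2 - 22*y + 20; no integer root y with |y| ≤ 4.
  x = -2: f_y(-2, y) = -6*y**2 - 20*y + 11; no integer root y with |y| ≤ 4.
  x = -1: f_y(-1, y) = -6*y**2 - 18*y + 4; no integer root y with |y| ≤ 4.
  x = 0: f_y(0, y) = -6*y**2 - 16*y - 1; no integer root y with |y| ≤ 4.
  x = 1: f_y(1, y) = -6*y**2 - 14*y - 4; vanishes at y ∈ {-2}. (1, -2): f_x = -7 ≠ 0.
  x = 2: f_y(2, y) = -6*y**2 - 12*y - 5; no integer root y with |y| ≤ 4.
  x = 3: f_y(3, y) = -6*y**2 - 10*y - 4; vanishes at y ∈ {-1}. (3, -1): f_x = 0, f = 0 — SINGULAR.
  x = 4: f_y(4, y) = -6*y**2 - 8*y - 1; no integer root y with |y| ≤ 4.
Only singular point on the grid: (3, -1).
Classify: substitute x = 3 + u, y = -1 + v and expand: f = -u**3 + u**2*v + u*v**2 - 2*v**3 + v**2.
No constant or linear terms (consistent with a singular point). Quadratic part: v**2. Cubic part: -u**3 + u**2*v + u*v**2 - 2*v**3.
The quadratic part v**2 is a perfect square, so there is a single (double) tangent line v = 0, i.e. y = -1. Restricting the cubic part to that line (v = 0) leaves -u**3 ≠ 0, so f is not divisible by v and the branch is v² ≈ u**3 to lowest order — this is a cusp.
Classification: cusp.


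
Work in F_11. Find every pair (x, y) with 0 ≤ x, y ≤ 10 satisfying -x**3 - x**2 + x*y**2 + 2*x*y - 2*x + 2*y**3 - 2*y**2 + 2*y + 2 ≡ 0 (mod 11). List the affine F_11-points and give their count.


Affine F_11-points: {(0, 3), (0, 6), (1, 3), (1, 6), (1, 8), (2, 10), (3, 5), (4, 5), (5, 4), (5, 7), (6, 1), (7, 4), (9, 3), (9, 4), (9, 6), (10, 8)}; count = 16.

For each of the 121 pairs (x, y) ∈ F_11², evaluate f(x, y) mod 11. Record the zeros.
  x = 0: [0↦2, 1↦4, 2↦3, 3↦0, 4↦7, 5↦3, 6↦0, 7↦10, 8↦1, 9↦7, 10↦7]  zeros at y ∈ {3, 6}
  x = 1: [0↦9, 1↦3, 2↦7, 3↦0, 4↦5, 5↦1, 6↦0, 7↦3, 8↦0, 9↦3, 10↦2]  zeros at y ∈ {3, 6, 8}
  x = 2: [0↦8, 1↦5, 2↦3, 3↦3, 4↦6, 5↦2, 6↦3, 7↦10, 8↦2, 9↦2, 10↦0]  zeros at y ∈ {10}
  x = 3: [0↦4, 1↦4, 2↦7, 3↦3, 4↦4, 5↦0, 6↦3, 7↦3, 8↦1, 9↦9, 10↦6]  zeros at y ∈ {5}
  x = 4: [0↦2, 1↦5, 2↦2, 3↦5, 4↦4, 5↦0, 6↦5, 7↦9, 8↦2, 9↦7, 10↦3]  zeros at y ∈ {5}
  x = 5: [0↦7, 1↦2, 2↦4, 3↦3, 4↦0, 5↦7, 6↦3, 7↦0, 8↦10, 9↦1, 10↦7]  zeros at y ∈ {4, 7}
  x = 6: [0↦2, 1↦0, 2↦7, 3↦2, 4↦8, 5↦4, 6↦2, 7↦3, 8↦8, 9↦7, 10↦1]  zeros at y ∈ {1}
  x = 7: [0↦3, 1↦4, 2↦5, 3↦7, 4↦0, 5↦7, 6↦7, 7↦1, 8↦1, 9↦8, 10↦1]  zeros at y ∈ {4}
  x = 8: [0↦4, 1↦8, 2↦3, 3↦1, 4↦3, 5↦10, 6↦1, 7↦10, 8↦5, 9↦9, 10↦1]  zeros at y ∈ ∅
  x = 9: [0↦10, 1↦6, 2↦6, 3↦0, 4↦0, 5↦7, 6↦0, 7↦2, 8↦3, 9↦4, 10↦6]  zeros at y ∈ {3, 4, 6}
  x = 10: [0↦4, 1↦3, 2↦8, 3↦9, 4↦7, 5↦3, 6↦9, 7↦4, 8↦0, 9↦9, 10↦10]  zeros at y ∈ {8}
Collecting zeros: affine points = {(0, 3), (0, 6), (1, 3), (1, 6), (1, 8), (2, 10), (3, 5), (4, 5), (5, 4), (5, 7), (6, 1), (7, 4), (9, 3), (9, 4), (9, 6), (10, 8)}.
Total count |C(F_11)_aff| = 16.


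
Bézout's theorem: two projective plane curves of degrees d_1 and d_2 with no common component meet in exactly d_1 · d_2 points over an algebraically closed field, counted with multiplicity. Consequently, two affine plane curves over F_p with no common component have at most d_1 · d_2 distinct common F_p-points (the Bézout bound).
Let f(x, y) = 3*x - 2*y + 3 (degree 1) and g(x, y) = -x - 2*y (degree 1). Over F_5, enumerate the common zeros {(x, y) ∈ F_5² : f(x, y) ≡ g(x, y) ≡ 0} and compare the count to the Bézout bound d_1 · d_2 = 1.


Common zeros: {(3, 1)}; count = 1; Bézout bound = 1.

deg(f) = 1, deg(g) = 1, so Bézout bound = 1.
Scan x ∈ F_5. For each x, list the y ∈ F_5 with f(x, y) ≡ 0 and those with g(x, y) ≡ 0 (mod 5); the common zeros in that column are the intersection.
  x = 0: f ≡ 0 at y ∈ {4}; g ≡ 0 at y ∈ {0}; common: ∅.
  x = 1: f ≡ 0 at y ∈ {3}; g ≡ 0 at y ∈ {2}; common: ∅.
  x = 2: f ≡ 0 at y ∈ {2}; g ≡ 0 at y ∈ {4}; common: ∅.
  x = 3: f ≡ 0 at y ∈ {1}; g ≡ 0 at y ∈ {1}; common: {1}.
  x = 4: f ≡ 0 at y ∈ {0}; g ≡ 0 at y ∈ {3}; common: ∅.
Collecting: common zeros = {(3, 1)}, so the count is 1.
Comparison with the Bézout bound: 1 ≤ 1 = deg(f)·deg(g), as expected for curves with no common component (the bound is attained).


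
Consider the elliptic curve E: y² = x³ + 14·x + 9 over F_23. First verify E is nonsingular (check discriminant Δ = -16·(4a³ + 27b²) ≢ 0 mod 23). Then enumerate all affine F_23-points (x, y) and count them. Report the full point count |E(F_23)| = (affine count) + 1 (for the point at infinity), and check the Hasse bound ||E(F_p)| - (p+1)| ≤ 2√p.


Affine points = {(0, 3), (0, 20), (1, 1), (1, 22), (3, 3), (3, 20), (7, 6), (7, 17), (8, 9), (8, 14), (9, 6), (9, 17), (15, 11), (15, 12), (17, 10), (17, 13), (19, 2), (19, 21), (20, 3), (20, 20)}; affine count = 20; |E(F_23)| = 21.

Discriminant check: Δ ∝ 4a³ + 27b² = 4·14³ + 27·9² = 4·2744 + 27·81 ≡ 7 (mod 23). Nonzero ⇒ E is nonsingular.
For each x ∈ F_23, compute rhs = x³ + 14·x + 9 mod 23, then count y ∈ F_23 with y² ≡ rhs.
  x = 0: rhs = 9, matching y values: 3, 20 (2 points).
  x = 1: rhs = 1, matching y values: 1, 22 (2 points).
  x = 2: rhs = 22, matching y values: none (0 points).
  x = 3: rhs = 9, matching y values: 3, 20 (2 points).
  x = 4: rhs = 14, matching y values: none (0 points).
  x = 5: rhs = 20, matching y values: none (0 points).
  x = 6: rhs = 10, matching y values: none (0 points).
  x = 7: rhs = 13, matching y values: 6, 17 (2 points).
  x = 8: rhs = 12, matching y values: 9, 14 (2 points).
  x = 9: rhs = 13, matching y values: 6, 17 (2 points).
  x = 10: rhs = 22, matching y values: none (0 points).
  x = 11: rhs = 22, matching y values: none (0 points).
  x = 12: rhs = 19, matching y values: none (0 points).
  x = 13: rhs = 19, matching y values: none (0 points).
  x = 14: rhs = 5, matching y values: none (0 points).
  x = 15: rhs = 6, matching y values: 11, 12 (2 points).
  x = 16: rhs = 5, matching y values: none (0 points).
  x = 17: rhs = 8, matching y values: 10, 13 (2 points).
  x = 18: rhs = 21, matching y values: none (0 points).
  x = 19: rhs = 4, matching y values: 2, 21 (2 points).
  x = 20: rhs = 9, matching y values: 3, 20 (2 points).
  x = 21: rhs = 19, matching y values: none (0 points).
  x = 22: rhs = 17, matching y values: none (0 points).
Total affine count: 20.
Full point count |E(F_23)| = 20 + 1 = 21.
Hasse bound: |21 − (23+1)| = |-3| = 3 ≤ 2√23 ≈ 9.5917 ✓.


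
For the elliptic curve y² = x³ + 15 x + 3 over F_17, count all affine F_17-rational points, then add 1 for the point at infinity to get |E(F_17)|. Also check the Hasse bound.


Affine points = {(1, 6), (1, 11), (4, 5), (4, 12), (5, 4), (5, 13), (7, 3), (7, 14), (9, 0), (13, 7), (13, 10), (14, 4), (14, 13), (15, 4), (15, 13), (16, 2), (16, 15)}; affine count = 17; |E(F_17)| = 18.

Discriminant check: Δ ∝ 4a³ + 27b² = 4·15³ + 27·3² = 4·3375 + 27·9 ≡ 7 (mod 17). Nonzero ⇒ E is nonsingular.
For each x ∈ F_17, compute rhs = x³ + 15·x + 3 mod 17, then count y ∈ F_17 with y² ≡ rhs.
  x = 0: rhs = 3, matching y values: none (0 points).
  x = 1: rhs = 2, matching y values: 6, 11 (2 points).
  x = 2: rhs = 7, matching y values: none (0 points).
  x = 3: rhs = 7, matching y values: none (0 points).
  x = 4: rhs = 8, matching y values: 5, 12 (2 points).
  x = 5: rhs = 16, matching y values: 4, 13 (2 points).
  x = 6: rhs = 3, matching y values: none (0 points).
  x = 7: rhs = 9, matching y values: 3, 14 (2 points).
  x = 8: rhs = 6, matching y values: none (0 points).
  x = 9: rhs = 0, matching y values: 0 (1 points).
  x = 10: rhs = 14, matching y values: none (0 points).
  x = 11: rhs = 3, matching y values: none (0 points).
  x = 12: rhs = 7, matching y values: none (0 points).
  x = 13: rhs = 15, matching y values: 7, 10 (2 points).
  x = 14: rhs = 16, matching y values: 4, 13 (2 points).
  x = 15: rhs = 16, matching y values: 4, 13 (2 points).
  x = 16: rhs = 4, matching y values: 2, 15 (2 points).
Total affine count: 17.
Full point count |E(F_17)| = 17 + 1 = 18.
Hasse bound: |18 − (17+1)| = |0| = 0 ≤ 2√17 ≈ 8.2462 ✓.


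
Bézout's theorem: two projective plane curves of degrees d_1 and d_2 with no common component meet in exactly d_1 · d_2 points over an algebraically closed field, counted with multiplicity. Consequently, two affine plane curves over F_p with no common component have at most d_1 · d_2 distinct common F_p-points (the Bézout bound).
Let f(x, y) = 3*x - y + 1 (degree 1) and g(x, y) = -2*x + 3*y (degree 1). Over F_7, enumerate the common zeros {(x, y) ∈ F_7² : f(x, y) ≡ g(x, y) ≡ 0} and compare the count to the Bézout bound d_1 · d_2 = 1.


Common zeros: ∅; count = 0; Bézout bound = 1.

deg(f) = 1, deg(g) = 1, so Bézout bound = 1.
Scan x ∈ F_7. For each x, list the y ∈ F_7 with f(x, y) ≡ 0 and those with g(x, y) ≡ 0 (mod 7); the common zeros in that column are the intersection.
  x = 0: f ≡ 0 at y ∈ {1}; g ≡ 0 at y ∈ {0}; common: ∅.
  x = 1: f ≡ 0 at y ∈ {4}; g ≡ 0 at y ∈ {3}; common: ∅.
  x = 2: f ≡ 0 at y ∈ {0}; g ≡ 0 at y ∈ {6}; common: ∅.
  x = 3: f ≡ 0 at y ∈ {3}; g ≡ 0 at y ∈ {2}; common: ∅.
  x = 4: f ≡ 0 at y ∈ {6}; g ≡ 0 at y ∈ {5}; common: ∅.
  x = 5: f ≡ 0 at y ∈ {2}; g ≡ 0 at y ∈ {1}; common: ∅.
  x = 6: f ≡ 0 at y ∈ {5}; g ≡ 0 at y ∈ {4}; common: ∅.
Collecting: common zeros = ∅, so the count is 0.
Comparison with the Bézout bound: 0 ≤ 1 = deg(f)·deg(g), as expected for curves with no common component (the affine F_7-count falls short of the bound because intersections may lie at infinity, over extension fields, or carry multiplicity).


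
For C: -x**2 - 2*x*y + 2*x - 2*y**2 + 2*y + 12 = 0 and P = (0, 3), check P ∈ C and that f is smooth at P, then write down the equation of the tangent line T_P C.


Tangent line at P: -4*x - 10*y + 30 = 0.

Step 1: f(0, 3) = 0, so P lies on C.
Step 2: partial derivatives
  f_x(x, y) = -2*x - 2*y + 2, f_y(x, y) = -2*x - 4*y + 2.
  f_x(P) = -4, f_y(P) = -10 (gradient nonzero, so P is smooth).
Step 3: tangent line at P: -4·(x − 0) + -10·(y − 3) = 0.
Expanding: -4*x - 10*y + 30 = 0.


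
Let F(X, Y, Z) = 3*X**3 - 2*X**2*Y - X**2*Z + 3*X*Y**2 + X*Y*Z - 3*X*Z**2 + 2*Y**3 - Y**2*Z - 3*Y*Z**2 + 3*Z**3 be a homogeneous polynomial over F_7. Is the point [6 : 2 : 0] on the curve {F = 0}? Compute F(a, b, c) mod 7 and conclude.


F(6,2,0) ≡ 4 (mod 7); P is NOT on the curve.

Evaluate F(6, 2, 0) term-by-term (mod 7).
  3*X**3 ↦ 3·216·1·1 = 648
  -2*X**2*Y ↦ -2·36·2·1 = -144
  -X**2*Z ↦ -1·36·1·0 = 0
  3*X*Y**2 ↦ 3·6·4·1 = 72
  X*Y*Z ↦ 1·6·2·0 = 0
  -3*X*Z**2 ↦ -3·6·1·0 = 0
  2*Y**3 ↦ 2·1·8·1 = 16
  -Y**2*Z ↦ -1·1·4·0 = 0
  -3*Y*Z**2 ↦ -3·1·2·0 = 0
  3*Z**3 ↦ 3·1·1·0 = 0
Sum: F(6, 2, 0) = (648) + (-144) + (0) + (72) + (0) + (0) + (16) + (0) + (0) + (0) = 592.
Reducing mod 7: 592 ≡ 4 (mod 7).
Since F(a, b, c) ≡ 4 ≠ 0 (mod 7), P does NOT lie on the curve.


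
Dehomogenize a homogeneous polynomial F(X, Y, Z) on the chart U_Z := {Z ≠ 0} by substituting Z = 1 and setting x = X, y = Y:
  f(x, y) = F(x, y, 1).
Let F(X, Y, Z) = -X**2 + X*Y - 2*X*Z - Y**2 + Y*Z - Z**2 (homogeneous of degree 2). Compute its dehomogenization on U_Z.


f(x, y) = -x**2 + x*y - 2*x - y**2 + y - 1

On U_Z we set Z = 1. Each monomial c·X^i·Y^j·Z^k in F becomes c·x^i·y^j·1^k = c·x^i·y^j.
Substituting Z = 1: F(X, Y, 1) = -x**2 + x*y - 2*x - y**2 + y - 1.
Note: deg(f) ≤ deg(F) = 2; strict inequality happens when F is divisible by Z (lost terms).


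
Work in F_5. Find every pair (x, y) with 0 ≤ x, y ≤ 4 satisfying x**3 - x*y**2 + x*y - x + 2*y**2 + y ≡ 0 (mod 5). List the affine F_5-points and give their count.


Affine F_5-points: {(0, 0), (0, 2), (1, 0), (1, 3), (2, 3), (4, 0)}; count = 6.

For each of the 25 pairs (x, y) ∈ F_5², evaluate f(x, y) mod 5. Record the zeros.
  x = 0: [0↦0, 1↦3, 2↦0, 3↦1, 4↦1]  zeros at y ∈ {0, 2}
  x = 1: [0↦0, 1↦3, 2↦3, 3↦0, 4↦4]  zeros at y ∈ {0, 3}
  x = 2: [0↦1, 1↦4, 2↦2, 3↦0, 4↦3]  zeros at y ∈ {3}
  x = 3: [0↦4, 1↦2, 2↦3, 3↦2, 4↦4]  zeros at y ∈ ∅
  x = 4: [0↦0, 1↦3, 2↦2, 3↦2, 4↦3]  zeros at y ∈ {0}
Collecting zeros: affine points = {(0, 0), (0, 2), (1, 0), (1, 3), (2, 3), (4, 0)}.
Total count |C(F_5)_aff| = 6.


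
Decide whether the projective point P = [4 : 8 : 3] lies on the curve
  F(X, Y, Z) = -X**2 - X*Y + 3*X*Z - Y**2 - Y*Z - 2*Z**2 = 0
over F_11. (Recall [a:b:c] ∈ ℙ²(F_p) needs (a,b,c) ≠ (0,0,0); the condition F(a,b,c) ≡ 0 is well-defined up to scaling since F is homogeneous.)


F(4,8,3) ≡ 3 (mod 11); P is NOT on the curve.

Evaluate F(4, 8, 3) term-by-term (mod 11).
  -X**2 ↦ -1·16·1·1 = -16
  -X*Y ↦ -1·4·8·1 = -32
  3*X*Z ↦ 3·4·1·3 = 36
  -Y**2 ↦ -1·1·64·1 = -64
  -Y*Z ↦ -1·1·8·3 = -24
  -2*Z**2 ↦ -2·1·1·9 = -18
Sum: F(4, 8, 3) = (-16) + (-32) + (36) + (-64) + (-24) + (-18) = -118.
Reducing mod 11: -118 ≡ 3 (mod 11).
Since F(a, b, c) ≡ 3 ≠ 0 (mod 11), P does NOT lie on the curve.


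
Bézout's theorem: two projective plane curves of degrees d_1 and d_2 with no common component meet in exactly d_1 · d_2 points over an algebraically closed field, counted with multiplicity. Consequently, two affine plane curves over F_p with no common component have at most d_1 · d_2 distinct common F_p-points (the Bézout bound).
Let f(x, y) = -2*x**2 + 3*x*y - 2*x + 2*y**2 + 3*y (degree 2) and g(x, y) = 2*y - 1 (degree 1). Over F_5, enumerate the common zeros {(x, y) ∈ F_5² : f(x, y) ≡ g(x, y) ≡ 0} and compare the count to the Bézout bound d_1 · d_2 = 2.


Common zeros: {(3, 3)}; count = 1; Bézout bound = 2.

deg(f) = 2, deg(g) = 1, so Bézout bound = 2.
Scan x ∈ F_5. For each x, list the y ∈ F_5 with f(x, y) ≡ 0 and those with g(x, y) ≡ 0 (mod 5); the common zeros in that column are the intersection.
  x = 0: f ≡ 0 at y ∈ {0, 1}; g ≡ 0 at y ∈ {3}; common: ∅.
  x = 1: f ≡ 0 at y ∈ ∅; g ≡ 0 at y ∈ {3}; common: ∅.
  x = 2: f ≡ 0 at y ∈ ∅; g ≡ 0 at y ∈ {3}; common: ∅.
  x = 3: f ≡ 0 at y ∈ {1, 3}; g ≡ 0 at y ∈ {3}; common: {3}.
  x = 4: f ≡ 0 at y ∈ {0}; g ≡ 0 at y ∈ {3}; common: ∅.
Collecting: common zeros = {(3, 3)}, so the count is 1.
Comparison with the Bézout bound: 1 ≤ 2 = deg(f)·deg(g), as expected for curves with no common component (the affine F_5-count falls short of the bound because intersections may lie at infinity, over extension fields, or carry multiplicity).


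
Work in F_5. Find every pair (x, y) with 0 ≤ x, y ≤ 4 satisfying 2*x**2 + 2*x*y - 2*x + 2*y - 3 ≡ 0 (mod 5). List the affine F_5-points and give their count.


Affine F_5-points: {(0, 4), (1, 2), (2, 4), (3, 2)}; count = 4.

For each of the 25 pairs (x, y) ∈ F_5², evaluate f(x, y) mod 5. Record the zeros.
  x = 0: [0↦2, 1↦4, 2↦1, 3↦3, 4↦0]  zeros at y ∈ {4}
  x = 1: [0↦2, 1↦1, 2↦0, 3↦4, 4↦3]  zeros at y ∈ {2}
  x = 2: [0↦1, 1↦2, 2↦3, 3↦4, 4↦0]  zeros at y ∈ {4}
  x = 3: [0↦4, 1↦2, 2↦0, 3↦3, 4↦1]  zeros at y ∈ {2}
  x = 4: [0↦1, 1↦1, 2↦1, 3↦1, 4↦1]  zeros at y ∈ ∅
Collecting zeros: affine points = {(0, 4), (1, 2), (2, 4), (3, 2)}.
Total count |C(F_5)_aff| = 4.


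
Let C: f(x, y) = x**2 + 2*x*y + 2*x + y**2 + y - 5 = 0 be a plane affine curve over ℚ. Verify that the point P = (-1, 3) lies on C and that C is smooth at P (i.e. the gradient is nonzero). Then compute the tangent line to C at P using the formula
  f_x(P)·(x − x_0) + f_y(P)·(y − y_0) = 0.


Tangent line at P: 6*x + 5*y - 9 = 0.

Step 1: f(-1, 3) = 0, so P lies on C.
Step 2: partial derivatives
  f_x(x, y) = 2*x + 2*y + 2, f_y(x, y) = 2*x + 2*y + 1.
  f_x(P) = 6, f_y(P) = 5 (gradient nonzero, so P is smooth).
Step 3: tangent line at P: 6·(x − -1) + 5·(y − 3) = 0.
Expanding: 6*x + 5*y - 9 = 0.


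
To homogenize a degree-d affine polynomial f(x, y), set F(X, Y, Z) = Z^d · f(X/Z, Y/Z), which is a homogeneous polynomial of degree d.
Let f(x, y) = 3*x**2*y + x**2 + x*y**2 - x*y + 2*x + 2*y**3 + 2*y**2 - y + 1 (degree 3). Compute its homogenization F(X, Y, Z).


F(X, Y, Z) = 3*X**2*Y + X**2*Z + X*Y**2 - X*Y*Z + 2*X*Z**2 + 2*Y**3 + 2*Y**2*Z - Y*Z**2 + Z**3

deg(f) = 3.
Substitute x = X/Z, y = Y/Z into f, then multiply by Z^3.
  monomial 3·x^2·y^1 ↦ 3·X^2·Y^1·Z^0.
  monomial 1·x^2·y^0 ↦ 1·X^2·Y^0·Z^1.
  monomial 1·x^1·y^2 ↦ 1·X^1·Y^2·Z^0.
  monomial -1·x^1·y^1 ↦ -1·X^1·Y^1·Z^1.
  monomial 2·x^1·y^0 ↦ 2·X^1·Y^0·Z^2.
  monomial 2·x^0·y^3 ↦ 2·X^0·Y^3·Z^0.
  monomial 2·x^0·y^2 ↦ 2·X^0·Y^2·Z^1.
  monomial -1·x^0·y^1 ↦ -1·X^0·Y^1·Z^2.
  monomial 1·x^0·y^0 ↦ 1·X^0·Y^0·Z^3.
Collecting: F(X, Y, Z) = 3*X**2*Y + X**2*Z + X*Y**2 - X*Y*Z + 2*X*Z**2 + 2*Y**3 + 2*Y**2*Z - Y*Z**2 + Z**3.


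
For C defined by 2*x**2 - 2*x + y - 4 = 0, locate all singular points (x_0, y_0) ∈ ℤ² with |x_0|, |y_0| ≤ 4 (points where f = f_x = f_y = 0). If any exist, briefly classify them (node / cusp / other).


No singular points in the scanned grid; C is smooth there.

Compute partial derivatives:
  f_x = 4*x - 2.
  f_y = 1.
f_y = 1 is a nonzero constant, so f_y never vanishes: no point (x, y) can satisfy f = f_x = f_y = 0. In particular no (x, y) ∈ {−4, ..., 4}² is singular; the curve is smooth.


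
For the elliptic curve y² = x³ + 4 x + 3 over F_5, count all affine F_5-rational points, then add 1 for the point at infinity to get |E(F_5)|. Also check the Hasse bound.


Affine points = {(2, 2), (2, 3)}; affine count = 2; |E(F_5)| = 3.

Discriminant check: Δ ∝ 4a³ + 27b² = 4·4³ + 27·3² = 4·64 + 27·9 ≡ 4 (mod 5). Nonzero ⇒ E is nonsingular.
For each x ∈ F_5, compute rhs = x³ + 4·x + 3 mod 5, then count y ∈ F_5 with y² ≡ rhs.
  x = 0: rhs = 3, matching y values: none (0 points).
  x = 1: rhs = 3, matching y values: none (0 points).
  x = 2: rhs = 4, matching y values: 2, 3 (2 points).
  x = 3: rhs = 2, matching y values: none (0 points).
  x = 4: rhs = 3, matching y values: none (0 points).
Total affine count: 2.
Full point count |E(F_5)| = 2 + 1 = 3.
Hasse bound: |3 − (5+1)| = |-3| = 3 ≤ 2√5 ≈ 4.4721 ✓.


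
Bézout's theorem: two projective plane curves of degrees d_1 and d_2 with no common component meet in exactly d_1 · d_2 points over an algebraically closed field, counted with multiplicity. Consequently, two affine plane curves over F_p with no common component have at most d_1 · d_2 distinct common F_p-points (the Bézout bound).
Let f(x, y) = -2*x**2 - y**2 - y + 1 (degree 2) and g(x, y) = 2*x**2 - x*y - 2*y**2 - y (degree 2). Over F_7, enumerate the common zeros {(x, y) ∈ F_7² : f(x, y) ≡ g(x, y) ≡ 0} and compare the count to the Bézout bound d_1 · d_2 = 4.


Common zeros: ∅; count = 0; Bézout bound = 4.

deg(f) = 2, deg(g) = 2, so Bézout bound = 4.
Scan x ∈ F_7. For each x, list the y ∈ F_7 with f(x, y) ≡ 0 and those with g(x, y) ≡ 0 (mod 7); the common zeros in that column are the intersection.
  x = 0: f ≡ 0 at y ∈ ∅; g ≡ 0 at y ∈ {0, 3}; common: ∅.
  x = 1: f ≡ 0 at y ∈ {2, 4}; g ≡ 0 at y ∈ ∅; common: ∅.
  x = 2: f ≡ 0 at y ∈ {0, 6}; g ≡ 0 at y ∈ ∅; common: ∅.
  x = 3: f ≡ 0 at y ∈ ∅; g ≡ 0 at y ∈ ∅; common: ∅.
  x = 4: f ≡ 0 at y ∈ ∅; g ≡ 0 at y ∈ {2, 6}; common: ∅.
  x = 5: f ≡ 0 at y ∈ {0, 6}; g ≡ 0 at y ∈ {1, 3}; common: ∅.
  x = 6: f ≡ 0 at y ∈ {2, 4}; g ≡ 0 at y ∈ {1, 6}; common: ∅.
Collecting: common zeros = ∅, so the count is 0.
Comparison with the Bézout bound: 0 ≤ 4 = deg(f)·deg(g), as expected for curves with no common component (the affine F_7-count falls short of the bound because intersections may lie at infinity, over extension fields, or carry multiplicity).


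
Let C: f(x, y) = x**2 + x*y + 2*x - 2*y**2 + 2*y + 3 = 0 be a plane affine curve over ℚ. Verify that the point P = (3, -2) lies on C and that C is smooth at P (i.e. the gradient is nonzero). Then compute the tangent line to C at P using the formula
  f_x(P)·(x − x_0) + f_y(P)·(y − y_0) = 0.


Tangent line at P: 6*x + 13*y + 8 = 0.

Step 1: f(3, -2) = 0, so P lies on C.
Step 2: partial derivatives
  f_x(x, y) = 2*x + y + 2, f_y(x, y) = x - 4*y + 2.
  f_x(P) = 6, f_y(P) = 13 (gradient nonzero, so P is smooth).
Step 3: tangent line at P: 6·(x − 3) + 13·(y − -2) = 0.
Expanding: 6*x + 13*y + 8 = 0.


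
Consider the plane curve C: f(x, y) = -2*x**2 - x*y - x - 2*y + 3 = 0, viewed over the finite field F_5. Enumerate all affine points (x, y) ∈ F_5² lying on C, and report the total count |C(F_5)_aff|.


Affine F_5-points: {(0, 4), (1, 0), (2, 2), (4, 2)}; count = 4.

For each of the 25 pairs (x, y) ∈ F_5², evaluate f(x, y) mod 5. Record the zeros.
  x = 0: [0↦3, 1↦1, 2↦4, 3↦2, 4↦0]  zeros at y ∈ {4}
  x = 1: [0↦0, 1↦2, 2↦4, 3↦1, 4↦3]  zeros at y ∈ {0}
  x = 2: [0↦3, 1↦4, 2↦0, 3↦1, 4↦2]  zeros at y ∈ {2}
  x = 3: [0↦2, 1↦2, 2↦2, 3↦2, 4↦2]  zeros at y ∈ ∅
  x = 4: [0↦2, 1↦1, 2↦0, 3↦4, 4↦3]  zeros at y ∈ {2}
Collecting zeros: affine points = {(0, 4), (1, 0), (2, 2), (4, 2)}.
Total count |C(F_5)_aff| = 4.


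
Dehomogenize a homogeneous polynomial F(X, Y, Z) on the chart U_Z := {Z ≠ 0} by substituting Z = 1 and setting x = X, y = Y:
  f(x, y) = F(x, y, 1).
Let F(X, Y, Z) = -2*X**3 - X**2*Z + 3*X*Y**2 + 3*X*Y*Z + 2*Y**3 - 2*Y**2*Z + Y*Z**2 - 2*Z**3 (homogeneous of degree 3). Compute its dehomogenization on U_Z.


f(x, y) = -2*x**3 - x**2 + 3*x*y**2 + 3*x*y + 2*y**3 - 2*y**2 + y - 2

On U_Z we set Z = 1. Each monomial c·X^i·Y^j·Z^k in F becomes c·x^i·y^j·1^k = c·x^i·y^j.
Substituting Z = 1: F(X, Y, 1) = -2*x**3 - x**2 + 3*x*y**2 + 3*x*y + 2*y**3 - 2*y**2 + y - 2.
Note: deg(f) ≤ deg(F) = 3; strict inequality happens when F is divisible by Z (lost terms).


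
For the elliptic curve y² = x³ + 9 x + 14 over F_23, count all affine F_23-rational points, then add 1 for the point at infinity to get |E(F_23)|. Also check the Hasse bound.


Affine points = {(1, 1), (1, 22), (5, 0), (6, 10), (6, 13), (7, 11), (7, 12), (8, 0), (10, 0), (11, 8), (11, 15), (14, 3), (14, 20), (19, 11), (19, 12), (20, 11), (20, 12), (22, 2), (22, 21)}; affine count = 19; |E(F_23)| = 20.

Discriminant check: Δ ∝ 4a³ + 27b² = 4·9³ + 27·14² = 4·729 + 27·196 ≡ 20 (mod 23). Nonzero ⇒ E is nonsingular.
For each x ∈ F_23, compute rhs = x³ + 9·x + 14 mod 23, then count y ∈ F_23 with y² ≡ rhs.
  x = 0: rhs = 14, matching y values: none (0 points).
  x = 1: rhs = 1, matching y values: 1, 22 (2 points).
  x = 2: rhs = 17, matching y values: none (0 points).
  x = 3: rhs = 22, matching y values: none (0 points).
  x = 4: rhs = 22, matching y values: none (0 points).
  x = 5: rhs = 0, matching y values: 0 (1 points).
  x = 6: rhs = 8, matching y values: 10, 13 (2 points).
  x = 7: rhs = 6, matching y values: 11, 12 (2 points).
  x = 8: rhs = 0, matching y values: 0 (1 points).
  x = 9: rhs = 19, matching y values: none (0 points).
  x = 10: rhs = 0, matching y values: 0 (1 points).
  x = 11: rhs = 18, matching y values: 8, 15 (2 points).
  x = 12: rhs = 10, matching y values: none (0 points).
  x = 13: rhs = 5, matching y values: none (0 points).
  x = 14: rhs = 9, matching y values: 3, 20 (2 points).
  x = 15: rhs = 5, matching y values: none (0 points).
  x = 16: rhs = 22, matching y values: none (0 points).
  x = 17: rhs = 20, matching y values: none (0 points).
  x = 18: rhs = 5, matching y values: none (0 points).
  x = 19: rhs = 6, matching y values: 11, 12 (2 points).
  x = 20: rhs = 6, matching y values: 11, 12 (2 points).
  x = 21: rhs = 11, matching y values: none (0 points).
  x = 22: rhs = 4, matching y values: 2, 21 (2 points).
Total affine count: 19.
Full point count |E(F_23)| = 19 + 1 = 20.
Hasse bound: |20 − (23+1)| = |-4| = 4 ≤ 2√23 ≈ 9.5917 ✓.


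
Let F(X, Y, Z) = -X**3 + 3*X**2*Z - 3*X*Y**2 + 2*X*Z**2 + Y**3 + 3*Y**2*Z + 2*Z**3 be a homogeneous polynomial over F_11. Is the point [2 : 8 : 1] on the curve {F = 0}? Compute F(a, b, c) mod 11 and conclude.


F(2,8,1) ≡ 0 (mod 11); P is on the curve.

Evaluate F(2, 8, 1) term-by-term (mod 11).
  -X**3 ↦ -1·8·1·1 = -8
  3*X**2*Z ↦ 3·4·1·1 = 12
  -3*X*Y**2 ↦ -3·2·64·1 = -384
  2*X*Z**2 ↦ 2·2·1·1 = 4
  Y**3 ↦ 1·1·512·1 = 512
  3*Y**2*Z ↦ 3·1·64·1 = 192
  2*Z**3 ↦ 2·1·1·1 = 2
Sum: F(2, 8, 1) = (-8) + (12) + (-384) + (4) + (512) + (192) + (2) = 330.
Reducing mod 11: 330 ≡ 0 (mod 11).
Since F(a, b, c) ≡ 0 (mod 11), P lies on the curve.


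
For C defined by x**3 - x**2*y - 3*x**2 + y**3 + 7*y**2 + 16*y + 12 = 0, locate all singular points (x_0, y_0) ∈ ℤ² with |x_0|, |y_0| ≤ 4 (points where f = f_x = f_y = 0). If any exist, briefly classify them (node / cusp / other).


Singular points: {(0, -2)}; classification: node.

Compute partial derivatives:
  f_x = 3*x**2 - 2*x*y - 6*x.
  f_y = -x**2 + 3*y**2 + 14*y + 16.
Scan x_0 ∈ {−4, ..., 4}. For each x_0, f_y(x_0, y) is a polynomial in y; find its integer roots y ∈ {−4, ..., 4}, then test f_x and f at those candidates.
  x = -4: f_y(-4, y) = 3*y**2 + 14*y; vanishes at y ∈ {0}. (-4, 0): f_x = 72 ≠ 0.
  x = -3: f_y(-3, y) = 3*y**2 + 14*y + 7; no integer root y with |y| ≤ 4.
  x = -2: f_y(-2, y) = 3*y**2 + 14*y + 12; no integer root y with |y| ≤ 4.
  x = -1: f_y(-1, y) = 3*y**2 + 14*y + 15; vanishes at y ∈ {-3}. (-1, -3): f_x = 3 ≠ 0.
  x = 0: f_y(0, y) = 3*y**2 + 14*y + 16; vanishes at y ∈ {-2}. (0, -2): f_x = 0, f = 0 — SINGULAR.
  x = 1: f_y(1, y) = 3*y**2 + 14*y + 15; vanishes at y ∈ {-3}. (1, -3): f_x = 3 ≠ 0.
  x = 2: f_y(2, y) = 3*y**2 + 14*y + 12; no integer root y with |y| ≤ 4.
  x = 3: f_y(3, y) = 3*y**2 + 14*y + 7; no integer root y with |y| ≤ 4.
  x = 4: f_y(4, y) = 3*y**2 + 14*y; vanishes at y ∈ {0}. (4, 0): f_x = 24 ≠ 0.
Only singular point on the grid: (0, -2).
Classify: substitute x = 0 + u, y = -2 + v and expand: f = u**3 - u**2*v - u**2 + v**3 + v**2.
No constant or linear terms (consistent with a singular point). Quadratic part: -u**2 + v**2. Cubic part: u**3 - u**2*v + v**3.
The quadratic part v**2 - u**2 = (v − u)(v + u) splits into two distinct linear factors, so there are two distinct tangent lines y − -2 = ±(x − 0) — this is a node (ordinary double point).
Classification: node.


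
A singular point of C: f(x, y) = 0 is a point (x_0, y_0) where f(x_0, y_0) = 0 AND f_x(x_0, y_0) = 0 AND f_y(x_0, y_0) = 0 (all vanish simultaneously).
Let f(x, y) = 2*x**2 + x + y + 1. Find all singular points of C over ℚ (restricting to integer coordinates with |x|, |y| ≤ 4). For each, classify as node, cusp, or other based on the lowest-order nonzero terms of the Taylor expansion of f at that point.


No singular points in the scanned grid; C is smooth there.

Compute partial derivatives:
  f_x = 4*x + 1.
  f_y = 1.
f_y = 1 is a nonzero constant, so f_y never vanishes: no point (x, y) can satisfy f = f_x = f_y = 0. In particular no (x, y) ∈ {−4, ..., 4}² is singular; the curve is smooth.


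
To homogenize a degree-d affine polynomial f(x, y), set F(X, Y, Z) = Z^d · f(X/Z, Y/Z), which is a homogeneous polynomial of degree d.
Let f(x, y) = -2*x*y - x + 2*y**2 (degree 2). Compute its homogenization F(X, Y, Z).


F(X, Y, Z) = -2*X*Y - X*Z + 2*Y**2

deg(f) = 2.
Substitute x = X/Z, y = Y/Z into f, then multiply by Z^2.
  monomial -2·x^1·y^1 ↦ -2·X^1·Y^1·Z^0.
  monomial -1·x^1·y^0 ↦ -1·X^1·Y^0·Z^1.
  monomial 2·x^0·y^2 ↦ 2·X^0·Y^2·Z^0.
Collecting: F(X, Y, Z) = -2*X*Y - X*Z + 2*Y**2.


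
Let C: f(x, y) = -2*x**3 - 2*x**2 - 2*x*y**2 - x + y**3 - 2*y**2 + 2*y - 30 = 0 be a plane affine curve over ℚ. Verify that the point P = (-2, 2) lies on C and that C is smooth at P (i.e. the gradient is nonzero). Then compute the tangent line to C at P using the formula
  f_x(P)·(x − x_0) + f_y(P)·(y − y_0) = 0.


Tangent line at P: -25*x + 22*y - 94 = 0.

Step 1: f(-2, 2) = 0, so P lies on C.
Step 2: partial derivatives
  f_x(x, y) = -6*x**2 - 4*x - 2*y**2 - 1, f_y(x, y) = -4*x*y + 3*y**2 - 4*y + 2.
  f_x(P) = -25, f_y(P) = 22 (gradient nonzero, so P is smooth).
Step 3: tangent line at P: -25·(x − -2) + 22·(y − 2) = 0.
Expanding: -25*x + 22*y - 94 = 0.


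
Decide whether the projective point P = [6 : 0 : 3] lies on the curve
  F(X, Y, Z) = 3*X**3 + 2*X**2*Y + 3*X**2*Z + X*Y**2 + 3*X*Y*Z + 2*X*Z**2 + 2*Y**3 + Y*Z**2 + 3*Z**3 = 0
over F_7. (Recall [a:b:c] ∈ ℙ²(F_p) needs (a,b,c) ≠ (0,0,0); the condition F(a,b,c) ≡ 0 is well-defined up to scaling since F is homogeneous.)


F(6,0,3) ≡ 6 (mod 7); P is NOT on the curve.

Evaluate F(6, 0, 3) term-by-term (mod 7).
  3*X**3 ↦ 3·216·1·1 = 648
  2*X**2*Y ↦ 2·36·0·1 = 0
  3*X**2*Z ↦ 3·36·1·3 = 324
  X*Y**2 ↦ 1·6·0·1 = 0
  3*X*Y*Z ↦ 3·6·0·3 = 0
  2*X*Z**2 ↦ 2·6·1·9 = 108
  2*Y**3 ↦ 2·1·0·1 = 0
  Y*Z**2 ↦ 1·1·0·9 = 0
  3*Z**3 ↦ 3·1·1·27 = 81
Sum: F(6, 0, 3) = (648) + (0) + (324) + (0) + (0) + (108) + (0) + (0) + (81) = 1161.
Reducing mod 7: 1161 ≡ 6 (mod 7).
Since F(a, b, c) ≡ 6 ≠ 0 (mod 7), P does NOT lie on the curve.


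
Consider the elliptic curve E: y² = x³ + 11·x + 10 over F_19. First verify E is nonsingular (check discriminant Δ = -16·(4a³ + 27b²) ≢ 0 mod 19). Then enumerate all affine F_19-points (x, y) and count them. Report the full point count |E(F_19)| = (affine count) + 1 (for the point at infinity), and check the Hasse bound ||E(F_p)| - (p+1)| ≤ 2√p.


Affine points = {(4, 2), (4, 17), (5, 0), (6, 8), (6, 11), (14, 1), (14, 18), (15, 4), (15, 15), (16, 8), (16, 11), (18, 6), (18, 13)}; affine count = 13; |E(F_19)| = 14.

Discriminant check: Δ ∝ 4a³ + 27b² = 4·11³ + 27·10² = 4·1331 + 27·100 ≡ 6 (mod 19). Nonzero ⇒ E is nonsingular.
For each x ∈ F_19, compute rhs = x³ + 11·x + 10 mod 19, then count y ∈ F_19 with y² ≡ rhs.
  x = 0: rhs = 10, matching y values: none (0 points).
  x = 1: rhs = 3, matching y values: none (0 points).
  x = 2: rhs = 2, matching y values: none (0 points).
  x = 3: rhs = 13, matching y values: none (0 points).
  x = 4: rhs = 4, matching y values: 2, 17 (2 points).
  x = 5: rhs = 0, matching y values: 0 (1 points).
  x = 6: rhs = 7, matching y values: 8, 11 (2 points).
  x = 7: rhs = 12, matching y values: none (0 points).
  x = 8: rhs = 2, matching y values: none (0 points).
  x = 9: rhs = 2, matching y values: none (0 points).
  x = 10: rhs = 18, matching y values: none (0 points).
  x = 11: rhs = 18, matching y values: none (0 points).
  x = 12: rhs = 8, matching y values: none (0 points).
  x = 13: rhs = 13, matching y values: none (0 points).
  x = 14: rhs = 1, matching y values: 1, 18 (2 points).
  x = 15: rhs = 16, matching y values: 4, 15 (2 points).
  x = 16: rhs = 7, matching y values: 8, 11 (2 points).
  x = 17: rhs = 18, matching y values: none (0 points).
  x = 18: rhs = 17, matching y values: 6, 13 (2 points).
Total affine count: 13.
Full point count |E(F_19)| = 13 + 1 = 14.
Hasse bound: |14 − (19+1)| = |-6| = 6 ≤ 2√19 ≈ 8.7178 ✓.


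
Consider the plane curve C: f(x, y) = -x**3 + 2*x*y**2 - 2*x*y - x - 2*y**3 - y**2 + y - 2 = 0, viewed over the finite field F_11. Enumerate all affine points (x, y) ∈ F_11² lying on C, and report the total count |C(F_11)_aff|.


Affine F_11-points: {(1, 10), (2, 2), (2, 7), (2, 9), (4, 7), (5, 0), (5, 3), (5, 7), (6, 4), (7, 0), (9, 10), (10, 0), (10, 2)}; count = 13.

For each of the 121 pairs (x, y) ∈ F_11², evaluate f(x, y) mod 11. Record the zeros.
  x = 0: [0↦9, 1↦7, 2↦2, 3↦4, 4↦1, 5↦3, 6↦9, 7↦7, 8↦7, 9↦8, 10↦9]  zeros at y ∈ ∅
  x = 1: [0↦7, 1↦5, 2↦4, 3↦3, 4↦1, 5↦8, 6↦1, 7↦1, 8↦7, 9↦7, 10↦0]  zeros at y ∈ {10}
  x = 2: [0↦10, 1↦8, 2↦0, 3↦7, 4↦6, 5↦7, 6↦9, 7↦0, 8↦1, 9↦0, 10↦7]  zeros at y ∈ {2, 7, 9}
  x = 3: [0↦1, 1↦10, 2↦6, 3↦10, 4↦10, 5↦5, 6↦5, 7↦9, 8↦5, 9↦3, 10↦2]  zeros at y ∈ ∅
  x = 4: [0↦7, 1↦5, 2↦5, 3↦6, 4↦7, 5↦7, 6↦5, 7↦0, 8↦2, 9↦10, 10↦1]  zeros at y ∈ {7}
  x = 5: [0↦0, 1↦9, 2↦2, 3↦0, 4↦2, 5↦7, 6↦3, 7↦0, 8↦8, 9↦4, 10↦9]  zeros at y ∈ {0, 3, 7}
  x = 6: [0↦7, 1↦5, 2↦2, 3↦8, 4↦0, 5↦10, 6↦4, 7↦3, 8↦6, 9↦1, 10↦9]  zeros at y ∈ {4}
  x = 7: [0↦0, 1↦9, 2↦10, 3↦2, 4↦6, 5↦10, 6↦2, 7↦3, 8↦1, 9↦6, 10↦6]  zeros at y ∈ {0}
  x = 8: [0↦6, 1↦4, 2↦9, 3↦9, 4↦3, 5↦1, 6↦2, 7↦5, 8↦9, 9↦2, 10↦5]  zeros at y ∈ ∅
  x = 9: [0↦8, 1↦6, 2↦4, 3↦1, 4↦7, 5↦10, 6↦9, 7↦3, 8↦2, 9↦5, 10↦0]  zeros at y ∈ {10}
  x = 10: [0↦0, 1↦9, 2↦0, 3↦5, 4↦1, 5↦9, 6↦6, 7↦2, 8↦7, 9↦9, 10↦7]  zeros at y ∈ {0, 2}
Collecting zeros: affine points = {(1, 10), (2, 2), (2, 7), (2, 9), (4, 7), (5, 0), (5, 3), (5, 7), (6, 4), (7, 0), (9, 10), (10, 0), (10, 2)}.
Total count |C(F_11)_aff| = 13.
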